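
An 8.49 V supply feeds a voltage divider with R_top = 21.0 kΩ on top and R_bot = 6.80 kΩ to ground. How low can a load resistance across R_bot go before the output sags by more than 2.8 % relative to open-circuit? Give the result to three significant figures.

R_L(min) ≈ 178 kΩ

Output resistance R_th = R_top‖R_bot = (21.0 × 6.80)/27.80 = 5.137 kΩ.
The fractional drop is R_th/(R_th + R_L); requiring this ≤ 0.0280 gives R_L ≥ R_th(1/0.0280 − 1) = 5.137 × 34.71 = 178 kΩ.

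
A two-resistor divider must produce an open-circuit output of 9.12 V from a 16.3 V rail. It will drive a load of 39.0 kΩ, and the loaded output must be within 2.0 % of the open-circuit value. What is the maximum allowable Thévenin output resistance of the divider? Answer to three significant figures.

Loading drop = R_th/(R_th + R_L) ≤ 0.0200, so R_th ≤ R_L · ε/(1−ε) = 39.0 kΩ × 0.0200/0.9800 = 796 Ω.
(Any R1, R2 with R2/(R1+R2) = 0.560 and R1‖R2 ≤ 796 Ω will meet the spec.)

R_th ≤ 796 Ω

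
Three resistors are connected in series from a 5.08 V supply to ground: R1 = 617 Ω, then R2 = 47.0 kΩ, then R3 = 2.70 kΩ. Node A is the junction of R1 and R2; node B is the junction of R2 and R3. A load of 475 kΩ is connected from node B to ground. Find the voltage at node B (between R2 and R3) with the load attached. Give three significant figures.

V ≈ 0.271 V

At node B, R3 is in parallel with the load: R3‖R_L = 2685 Ω.
Below node A the resistance is R2 + (R3‖R_L) = 49680 Ω, so V_A = 5.08 × 49680/50300 = 5.018 V.
Then V_B = V_A × (R3‖R_L)/(R2 + R3‖R_L) = 5.018 × 2685/49680 = 0.271 V.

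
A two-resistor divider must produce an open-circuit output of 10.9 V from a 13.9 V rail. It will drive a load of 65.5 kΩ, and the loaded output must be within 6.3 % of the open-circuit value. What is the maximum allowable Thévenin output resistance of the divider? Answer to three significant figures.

R_th ≤ 4.40 kΩ

Loading drop = R_th/(R_th + R_L) ≤ 0.0630, so R_th ≤ R_L · ε/(1−ε) = 65.5 kΩ × 0.0630/0.9370 = 4.40 kΩ.
(Any R1, R2 with R2/(R1+R2) = 0.784 and R1‖R2 ≤ 4.40 kΩ will meet the spec.)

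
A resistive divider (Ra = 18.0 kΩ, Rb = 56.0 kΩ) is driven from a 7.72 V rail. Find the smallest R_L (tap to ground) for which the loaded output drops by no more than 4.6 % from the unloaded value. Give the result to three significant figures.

R_L(min) ≈ 283 kΩ

Output resistance R_th = Ra‖Rb = (18.0 × 56.0)/74.00 = 13.62 kΩ.
The fractional drop is R_th/(R_th + R_L); requiring this ≤ 0.0460 gives R_L ≥ R_th(1/0.0460 − 1) = 13.62 × 20.74 = 283 kΩ.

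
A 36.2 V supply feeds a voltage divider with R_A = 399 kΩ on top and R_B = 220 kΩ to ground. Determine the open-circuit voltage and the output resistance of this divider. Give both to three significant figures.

V_th is the open-circuit tap voltage: 36.2 × 220/(399 + 220) = 12.9 V.
With the supply zeroed, R_A and R_B appear in parallel from the tap: R_th = R_A‖R_B = (399 × 220)/619.0 = 142 kΩ.

V_th = 12.9 V, R_th = 142 kΩ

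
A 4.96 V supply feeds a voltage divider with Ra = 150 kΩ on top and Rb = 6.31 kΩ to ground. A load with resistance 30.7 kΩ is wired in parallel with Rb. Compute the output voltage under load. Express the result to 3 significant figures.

V_out ≈ 0.167 V

The load sits in parallel with Rb: Rb‖R_L = (6.31 × 30.7) / (6.31 + 30.7) = 5.234 kΩ.
V_out = 4.96 × 5.234 / (150 + 5.234) = 4.96 × 5.234/155.2 = 0.167 V.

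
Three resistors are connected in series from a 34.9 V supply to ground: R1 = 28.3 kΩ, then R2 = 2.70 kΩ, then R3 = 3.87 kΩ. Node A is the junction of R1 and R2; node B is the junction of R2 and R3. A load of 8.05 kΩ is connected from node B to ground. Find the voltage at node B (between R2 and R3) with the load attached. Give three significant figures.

At node B, R3 is in parallel with the load: R3‖R_L = 2.614 kΩ.
Below node A the resistance is R2 + (R3‖R_L) = 5.314 kΩ, so V_A = 34.9 × 5.314/33.61 = 5.517 V.
Then V_B = V_A × (R3‖R_L)/(R2 + R3‖R_L) = 5.517 × 2.614/5.314 = 2.71 V.

V ≈ 2.71 V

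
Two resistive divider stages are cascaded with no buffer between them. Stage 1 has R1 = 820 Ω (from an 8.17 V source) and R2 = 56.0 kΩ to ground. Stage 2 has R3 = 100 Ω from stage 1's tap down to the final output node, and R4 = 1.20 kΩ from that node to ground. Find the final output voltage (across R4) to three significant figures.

Stage 2 presents R3+R4 = 1300 Ω as a load on stage 1's tap.
Stage 1's lower leg becomes R2‖(R3+R4) = 1271 Ω, so V_mid = 8.17 × 1271/2091 = 4.965 V.
Stage 2 is itself unloaded: V_out = V_mid × R4/(R3+R4) = 4.965 × 1200/1300 = 4.58 V.

V_out ≈ 4.58 V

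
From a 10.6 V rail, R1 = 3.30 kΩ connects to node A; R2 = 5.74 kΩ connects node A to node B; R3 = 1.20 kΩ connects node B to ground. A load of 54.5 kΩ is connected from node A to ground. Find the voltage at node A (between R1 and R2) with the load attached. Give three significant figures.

Below node A the series string R2+R3 = 6.940 kΩ sits in parallel with the 54.5 kΩ load: 6.156 kΩ.
V_A = 10.6 × 6.156/(3.30 + 6.156) = 6.90 V.

V ≈ 6.90 V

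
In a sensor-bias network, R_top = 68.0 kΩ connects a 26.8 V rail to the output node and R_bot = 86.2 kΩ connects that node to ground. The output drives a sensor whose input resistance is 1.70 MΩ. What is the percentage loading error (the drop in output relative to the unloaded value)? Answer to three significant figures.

The divider's output (Thévenin) resistance is R_top‖R_bot = 38.01 kΩ.
Fractional drop under load = R_th/(R_th + R_L) = 38.01 / (38.01 + 1700) = 0.02187.
So the output falls by 2.19 %.

2.19 %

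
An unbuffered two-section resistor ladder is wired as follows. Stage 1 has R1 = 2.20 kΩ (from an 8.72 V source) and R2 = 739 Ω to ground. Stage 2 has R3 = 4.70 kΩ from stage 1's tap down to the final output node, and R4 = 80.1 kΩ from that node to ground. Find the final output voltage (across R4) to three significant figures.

V_out ≈ 2.06 V

Stage 2 presents R3+R4 = 84800 Ω as a load on stage 1's tap.
Stage 1's lower leg becomes R2‖(R3+R4) = 732.6 Ω, so V_mid = 8.72 × 732.6/2933 = 2.178 V.
Stage 2 is itself unloaded: V_out = V_mid × R4/(R3+R4) = 2.178 × 80100/84800 = 2.06 V.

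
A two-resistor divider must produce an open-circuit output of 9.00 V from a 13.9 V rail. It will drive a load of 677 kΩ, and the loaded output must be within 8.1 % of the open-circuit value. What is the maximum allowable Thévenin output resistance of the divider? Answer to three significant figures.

R_th ≤ 59.7 kΩ

Loading drop = R_th/(R_th + R_L) ≤ 0.0810, so R_th ≤ R_L · ε/(1−ε) = 677 kΩ × 0.0810/0.9190 = 59.7 kΩ.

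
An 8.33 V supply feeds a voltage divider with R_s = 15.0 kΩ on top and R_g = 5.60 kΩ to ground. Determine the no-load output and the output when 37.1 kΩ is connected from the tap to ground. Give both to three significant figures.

Open-circuit: V = 8.33 × 5.60/(15.0 + 5.60) = 2.26 V.
With the load, R_g becomes R_g‖R_L = 4.866 kΩ, so V = 8.33 × 4.866/19.87 = 2.04 V.

Unloaded: 2.26 V; loaded: 2.04 V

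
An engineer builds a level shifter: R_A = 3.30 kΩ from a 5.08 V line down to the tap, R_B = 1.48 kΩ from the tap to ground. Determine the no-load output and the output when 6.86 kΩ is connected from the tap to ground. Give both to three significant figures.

Open-circuit: V = 5.08 × 1.48/(3.30 + 1.48) = 1.57 V.
With the load, R_B becomes R_B‖R_L = 1.217 kΩ, so V = 5.08 × 1.217/4.517 = 1.37 V.

Unloaded: 1.57 V; loaded: 1.37 V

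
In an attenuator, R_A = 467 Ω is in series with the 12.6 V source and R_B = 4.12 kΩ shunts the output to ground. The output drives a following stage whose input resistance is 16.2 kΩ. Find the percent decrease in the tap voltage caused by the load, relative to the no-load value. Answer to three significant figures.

2.52 %

The divider's output (Thévenin) resistance is R_A‖R_B = 419.5 Ω.
Fractional drop under load = R_th/(R_th + R_L) = 419.5 / (419.5 + 16200) = 0.02524.
So the output falls by 2.52 %.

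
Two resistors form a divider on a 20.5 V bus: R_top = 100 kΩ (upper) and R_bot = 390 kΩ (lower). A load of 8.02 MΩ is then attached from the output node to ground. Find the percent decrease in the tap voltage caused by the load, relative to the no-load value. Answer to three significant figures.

0.983 %

The divider's output (Thévenin) resistance is R_top‖R_bot = 79.59 kΩ.
Fractional drop under load = R_th/(R_th + R_L) = 79.59 / (79.59 + 8020) = 0.009827.
So the output falls by 0.983 %.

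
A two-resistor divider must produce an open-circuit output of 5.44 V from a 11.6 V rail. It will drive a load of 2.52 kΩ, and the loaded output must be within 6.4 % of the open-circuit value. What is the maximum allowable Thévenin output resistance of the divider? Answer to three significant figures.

Loading drop = R_th/(R_th + R_L) ≤ 0.0640, so R_th ≤ R_L · ε/(1−ε) = 2.52 kΩ × 0.0640/0.9360 = 172 Ω.
(Any R1, R2 with R2/(R1+R2) = 0.469 and R1‖R2 ≤ 172 Ω will meet the spec.)

R_th ≤ 172 Ω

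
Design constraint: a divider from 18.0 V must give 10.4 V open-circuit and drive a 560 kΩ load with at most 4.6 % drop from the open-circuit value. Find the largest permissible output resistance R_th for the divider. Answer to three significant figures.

Loading drop = R_th/(R_th + R_L) ≤ 0.0460, so R_th ≤ R_L · ε/(1−ε) = 560 kΩ × 0.0460/0.9540 = 27.0 kΩ.

R_th ≤ 27.0 kΩ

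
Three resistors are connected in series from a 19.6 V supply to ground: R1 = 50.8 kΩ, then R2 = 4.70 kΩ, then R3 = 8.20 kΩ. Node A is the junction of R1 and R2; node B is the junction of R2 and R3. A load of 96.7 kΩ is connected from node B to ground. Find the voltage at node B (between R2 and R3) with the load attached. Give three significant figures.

At node B, R3 is in parallel with the load: R3‖R_L = 7.559 kΩ.
Below node A the resistance is R2 + (R3‖R_L) = 12.26 kΩ, so V_A = 19.6 × 12.26/63.06 = 3.810 V.
Then V_B = V_A × (R3‖R_L)/(R2 + R3‖R_L) = 3.810 × 7.559/12.26 = 2.35 V.

V ≈ 2.35 V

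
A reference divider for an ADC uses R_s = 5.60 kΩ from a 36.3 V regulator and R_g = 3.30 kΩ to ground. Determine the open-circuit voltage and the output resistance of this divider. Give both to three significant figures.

V_th = 13.5 V, R_th = 2.08 kΩ

V_th is the open-circuit tap voltage: 36.3 × 3.30/(5.60 + 3.30) = 13.5 V.
With the supply zeroed, R_s and R_g appear in parallel from the tap: R_th = R_s‖R_g = (5.60 × 3.30)/8.900 = 2.08 kΩ.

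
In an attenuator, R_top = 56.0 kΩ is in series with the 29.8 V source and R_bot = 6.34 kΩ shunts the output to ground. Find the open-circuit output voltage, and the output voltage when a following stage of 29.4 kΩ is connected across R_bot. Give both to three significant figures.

Unloaded: 3.03 V; loaded: 2.54 V

Open-circuit: V = 29.8 × 6.34/(56.0 + 6.34) = 3.03 V.
With the load, R_bot becomes R_bot‖R_L = 5.215 kΩ, so V = 29.8 × 5.215/61.22 = 2.54 V.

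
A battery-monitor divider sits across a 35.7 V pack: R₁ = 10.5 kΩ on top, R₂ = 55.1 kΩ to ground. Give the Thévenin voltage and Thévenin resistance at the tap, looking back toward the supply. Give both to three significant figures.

V_th is the open-circuit tap voltage: 35.7 × 55.1/(10.5 + 55.1) = 30.0 V.
With the supply zeroed, R₁ and R₂ appear in parallel from the tap: R_th = R₁‖R₂ = (10.5 × 55.1)/65.60 = 8.82 kΩ.

V_th = 30.0 V, R_th = 8.82 kΩ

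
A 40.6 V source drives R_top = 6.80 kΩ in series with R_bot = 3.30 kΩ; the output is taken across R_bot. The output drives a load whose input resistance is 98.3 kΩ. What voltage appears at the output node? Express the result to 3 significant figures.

The load sits in parallel with R_bot: R_bot‖R_L = (3.30 × 98.3) / (3.30 + 98.3) = 3.193 kΩ.
V_out = 40.6 × 3.193 / (6.80 + 3.193) = 40.6 × 3.193/9.993 = 13.0 V.

V_out ≈ 13.0 V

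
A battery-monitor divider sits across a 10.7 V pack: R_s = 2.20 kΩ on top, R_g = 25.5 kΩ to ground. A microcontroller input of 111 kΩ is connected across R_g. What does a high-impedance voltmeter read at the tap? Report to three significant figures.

V_out ≈ 9.67 V

The load sits in parallel with R_g: R_g‖R_L = (25.5 × 111) / (25.5 + 111) = 20.74 kΩ.
V_out = 10.7 × 20.74 / (2.20 + 20.74) = 10.7 × 20.74/22.94 = 9.67 V.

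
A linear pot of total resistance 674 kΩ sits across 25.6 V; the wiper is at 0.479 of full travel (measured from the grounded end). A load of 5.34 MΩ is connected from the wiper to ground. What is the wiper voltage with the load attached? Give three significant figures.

V ≈ 11.9 V

The wiper splits the pot into (1−α)R = 351.2 kΩ above and αR = 322.8 kΩ below.
Lower section ‖ load = 304.4 kΩ.
V_wiper = 25.6 × 304.4/(351.2 + 304.4) = 11.9 V.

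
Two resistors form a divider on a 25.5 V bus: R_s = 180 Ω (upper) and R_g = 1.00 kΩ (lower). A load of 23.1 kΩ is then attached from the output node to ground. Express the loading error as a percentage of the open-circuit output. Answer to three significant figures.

The divider's output (Thévenin) resistance is R_s‖R_g = 152.5 Ω.
Fractional drop under load = R_th/(R_th + R_L) = 152.5 / (152.5 + 23100) = 0.006560.
So the output falls by 0.656 %.

0.656 %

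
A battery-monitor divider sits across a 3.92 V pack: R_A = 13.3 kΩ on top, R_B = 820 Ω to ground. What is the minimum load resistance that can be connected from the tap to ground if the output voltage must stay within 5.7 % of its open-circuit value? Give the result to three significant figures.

Output resistance R_th = R_A‖R_B = (13300 × 820)/14120 = 772.4 Ω.
The fractional drop is R_th/(R_th + R_L); requiring this ≤ 0.0570 gives R_L ≥ R_th(1/0.0570 − 1) = 772.4 × 16.54 = 12.8 kΩ.

R_L(min) ≈ 12.8 kΩ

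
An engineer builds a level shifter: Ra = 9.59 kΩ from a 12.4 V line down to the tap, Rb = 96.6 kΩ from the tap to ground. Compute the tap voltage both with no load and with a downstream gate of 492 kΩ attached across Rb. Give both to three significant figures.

Open-circuit: V = 12.4 × 96.6/(9.59 + 96.6) = 11.3 V.
With the load, Rb becomes Rb‖R_L = 80.75 kΩ, so V = 12.4 × 80.75/90.34 = 11.1 V.

Unloaded: 11.3 V; loaded: 11.1 V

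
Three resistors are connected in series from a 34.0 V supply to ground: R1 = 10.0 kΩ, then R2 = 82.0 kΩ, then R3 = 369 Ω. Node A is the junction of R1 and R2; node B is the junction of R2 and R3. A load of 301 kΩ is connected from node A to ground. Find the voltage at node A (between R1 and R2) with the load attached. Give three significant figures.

V ≈ 29.4 V

Below node A the series string R2+R3 = 82370 Ω sits in parallel with the 301000 Ω load: 64670 Ω.
V_A = 34.0 × 64670/(10000 + 64670) = 29.4 V.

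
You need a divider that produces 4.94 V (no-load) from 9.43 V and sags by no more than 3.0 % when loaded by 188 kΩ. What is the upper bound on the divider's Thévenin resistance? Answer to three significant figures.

Loading drop = R_th/(R_th + R_L) ≤ 0.0300, so R_th ≤ R_L · ε/(1−ε) = 188 kΩ × 0.0300/0.9700 = 5.81 kΩ.

R_th ≤ 5.81 kΩ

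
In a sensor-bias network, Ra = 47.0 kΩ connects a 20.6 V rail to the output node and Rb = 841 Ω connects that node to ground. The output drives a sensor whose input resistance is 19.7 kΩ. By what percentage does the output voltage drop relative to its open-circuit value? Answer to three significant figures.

4.03 %

The divider's output (Thévenin) resistance is Ra‖Rb = 826.2 Ω.
Fractional drop under load = R_th/(R_th + R_L) = 826.2 / (826.2 + 19700) = 0.04025.
So the output falls by 4.03 %.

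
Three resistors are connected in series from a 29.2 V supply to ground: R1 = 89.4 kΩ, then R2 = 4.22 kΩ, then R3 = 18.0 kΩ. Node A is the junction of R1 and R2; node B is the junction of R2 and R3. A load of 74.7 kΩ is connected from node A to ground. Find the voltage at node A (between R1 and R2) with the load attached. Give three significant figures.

Below node A the series string R2+R3 = 22.22 kΩ sits in parallel with the 74.7 kΩ load: 17.13 kΩ.
V_A = 29.2 × 17.13/(89.4 + 17.13) = 4.69 V.

V ≈ 4.69 V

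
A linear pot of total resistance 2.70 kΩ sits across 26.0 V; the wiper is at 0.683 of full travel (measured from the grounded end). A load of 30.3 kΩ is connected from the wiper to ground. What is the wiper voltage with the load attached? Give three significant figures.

The wiper splits the pot into (1−α)R = 855.9 Ω above and αR = 1844 Ω below.
Lower section ‖ load = 1738 Ω.
V_wiper = 26.0 × 1738/(855.9 + 1738) = 17.4 V.

V ≈ 17.4 V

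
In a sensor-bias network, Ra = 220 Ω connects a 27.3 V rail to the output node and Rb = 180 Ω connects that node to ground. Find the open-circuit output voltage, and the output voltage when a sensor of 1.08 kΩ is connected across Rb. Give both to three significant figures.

Open-circuit: V = 27.3 × 180/(220 + 180) = 12.3 V.
With the load, Rb becomes Rb‖R_L = 154.3 Ω, so V = 27.3 × 154.3/374.3 = 11.3 V.

Unloaded: 12.3 V; loaded: 11.3 V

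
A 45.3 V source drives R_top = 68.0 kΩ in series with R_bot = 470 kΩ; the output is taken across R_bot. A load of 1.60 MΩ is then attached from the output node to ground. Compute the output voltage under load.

The load sits in parallel with R_bot: R_bot‖R_L = (470 × 1600) / (470 + 1600) = 363.3 kΩ.
V_out = 45.3 × 363.3 / (68.0 + 363.3) = 45.3 × 363.3/431.3 = 38.2 V.

V_out ≈ 38.2 V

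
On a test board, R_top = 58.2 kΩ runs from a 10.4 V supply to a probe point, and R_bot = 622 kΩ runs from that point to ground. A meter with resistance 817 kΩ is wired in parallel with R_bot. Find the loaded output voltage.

The load sits in parallel with R_bot: R_bot‖R_L = (622 × 817) / (622 + 817) = 353.1 kΩ.
V_out = 10.4 × 353.1 / (58.2 + 353.1) = 10.4 × 353.1/411.3 = 8.93 V.

V_out ≈ 8.93 V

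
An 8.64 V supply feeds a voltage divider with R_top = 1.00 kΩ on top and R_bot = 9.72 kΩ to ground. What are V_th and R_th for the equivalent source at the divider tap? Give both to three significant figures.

V_th is the open-circuit tap voltage: 8.64 × 9.72/(1.00 + 9.72) = 7.83 V.
With the supply zeroed, R_top and R_bot appear in parallel from the tap: R_th = R_top‖R_bot = (1.00 × 9.72)/10.72 = 907 Ω.

V_th = 7.83 V, R_th = 907 Ω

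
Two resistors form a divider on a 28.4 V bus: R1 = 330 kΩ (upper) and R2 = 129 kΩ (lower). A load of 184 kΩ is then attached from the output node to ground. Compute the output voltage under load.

V_out ≈ 5.31 V

The load sits in parallel with R2: R2‖R_L = (129 × 184) / (129 + 184) = 75.83 kΩ.
V_out = 28.4 × 75.83 / (330 + 75.83) = 28.4 × 75.83/405.8 = 5.31 V.
(Unloaded it would have been 7.98 V.)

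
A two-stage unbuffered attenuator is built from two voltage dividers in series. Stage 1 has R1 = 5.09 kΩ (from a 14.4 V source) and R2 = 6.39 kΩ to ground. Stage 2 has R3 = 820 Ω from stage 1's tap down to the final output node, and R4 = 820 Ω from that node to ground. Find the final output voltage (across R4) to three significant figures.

Stage 2 presents R3+R4 = 1640 Ω as a load on stage 1's tap.
Stage 1's lower leg becomes R2‖(R3+R4) = 1305 Ω, so V_mid = 14.4 × 1305/6395 = 2.939 V.
Stage 2 is itself unloaded: V_out = V_mid × R4/(R3+R4) = 2.939 × 820/1640 = 1.47 V.

V_out ≈ 1.47 V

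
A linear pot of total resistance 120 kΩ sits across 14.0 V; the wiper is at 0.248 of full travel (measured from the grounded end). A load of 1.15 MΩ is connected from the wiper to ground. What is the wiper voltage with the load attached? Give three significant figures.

V ≈ 3.41 V

The wiper splits the pot into (1−α)R = 90.24 kΩ above and αR = 29.76 kΩ below.
Lower section ‖ load = 29.01 kΩ.
V_wiper = 14.0 × 29.01/(90.24 + 29.01) = 3.41 V.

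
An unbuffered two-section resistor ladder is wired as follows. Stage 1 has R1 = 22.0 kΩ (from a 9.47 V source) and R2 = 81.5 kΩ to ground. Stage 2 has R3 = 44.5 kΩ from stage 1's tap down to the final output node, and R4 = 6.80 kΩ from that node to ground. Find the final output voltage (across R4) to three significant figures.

V_out ≈ 0.739 V

Stage 2 presents R3+R4 = 51.30 kΩ as a load on stage 1's tap.
Stage 1's lower leg becomes R2‖(R3+R4) = 31.48 kΩ, so V_mid = 9.47 × 31.48/53.48 = 5.575 V.
Stage 2 is itself unloaded: V_out = V_mid × R4/(R3+R4) = 5.575 × 6.80/51.30 = 0.739 V.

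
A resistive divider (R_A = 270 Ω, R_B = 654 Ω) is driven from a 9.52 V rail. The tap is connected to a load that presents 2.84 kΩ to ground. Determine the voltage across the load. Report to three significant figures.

V_out ≈ 6.31 V

The load sits in parallel with R_B: R_B‖R_L = (654 × 2840) / (654 + 2840) = 531.6 Ω.
V_out = 9.52 × 531.6 / (270 + 531.6) = 9.52 × 531.6/801.6 = 6.31 V.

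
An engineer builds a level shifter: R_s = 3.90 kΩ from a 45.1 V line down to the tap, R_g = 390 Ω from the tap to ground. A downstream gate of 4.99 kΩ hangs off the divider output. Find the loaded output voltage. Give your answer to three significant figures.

V_out ≈ 3.83 V

The load sits in parallel with R_g: R_g‖R_L = (390 × 4990) / (390 + 4990) = 361.7 Ω.
V_out = 45.1 × 361.7 / (3900 + 361.7) = 45.1 × 361.7/4262 = 3.83 V.
(Unloaded it would have been 4.10 V.)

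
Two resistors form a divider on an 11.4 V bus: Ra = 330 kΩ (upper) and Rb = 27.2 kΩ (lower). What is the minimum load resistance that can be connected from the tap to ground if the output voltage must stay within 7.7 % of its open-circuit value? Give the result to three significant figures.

Output resistance R_th = Ra‖Rb = (330 × 27.2)/357.2 = 25.13 kΩ.
The fractional drop is R_th/(R_th + R_L); requiring this ≤ 0.0770 gives R_L ≥ R_th(1/0.0770 − 1) = 25.13 × 11.99 = 301 kΩ.

R_L(min) ≈ 301 kΩ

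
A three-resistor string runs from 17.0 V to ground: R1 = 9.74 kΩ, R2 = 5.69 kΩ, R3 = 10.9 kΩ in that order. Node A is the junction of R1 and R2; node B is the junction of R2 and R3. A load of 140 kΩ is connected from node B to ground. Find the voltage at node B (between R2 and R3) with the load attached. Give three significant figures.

V ≈ 6.73 V

At node B, R3 is in parallel with the load: R3‖R_L = 10.11 kΩ.
Below node A the resistance is R2 + (R3‖R_L) = 15.80 kΩ, so V_A = 17.0 × 15.80/25.54 = 10.52 V.
Then V_B = V_A × (R3‖R_L)/(R2 + R3‖R_L) = 10.52 × 10.11/15.80 = 6.73 V.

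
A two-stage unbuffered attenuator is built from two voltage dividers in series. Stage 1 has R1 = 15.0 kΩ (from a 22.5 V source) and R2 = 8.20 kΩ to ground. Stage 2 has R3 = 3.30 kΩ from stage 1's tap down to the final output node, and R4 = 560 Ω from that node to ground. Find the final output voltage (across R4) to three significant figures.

V_out ≈ 0.486 V

Stage 2 presents R3+R4 = 3860 Ω as a load on stage 1's tap.
Stage 1's lower leg becomes R2‖(R3+R4) = 2625 Ω, so V_mid = 22.5 × 2625/17620 = 3.351 V.
Stage 2 is itself unloaded: V_out = V_mid × R4/(R3+R4) = 3.351 × 560/3860 = 0.486 V.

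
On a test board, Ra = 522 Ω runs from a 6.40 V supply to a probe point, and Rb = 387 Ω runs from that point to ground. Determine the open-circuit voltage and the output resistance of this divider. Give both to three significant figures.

V_th = 2.72 V, R_th = 222 Ω

V_th is the open-circuit tap voltage: 6.40 × 387/(522 + 387) = 2.72 V.
With the supply zeroed, Ra and Rb appear in parallel from the tap: R_th = Ra‖Rb = (522 × 387)/909.0 = 222 Ω.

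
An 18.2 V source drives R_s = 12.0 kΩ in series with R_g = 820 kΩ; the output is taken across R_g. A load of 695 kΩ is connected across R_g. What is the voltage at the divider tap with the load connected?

V_out ≈ 17.6 V

The load sits in parallel with R_g: R_g‖R_L = (820 × 695) / (820 + 695) = 376.2 kΩ.
V_out = 18.2 × 376.2 / (12.0 + 376.2) = 18.2 × 376.2/388.2 = 17.6 V.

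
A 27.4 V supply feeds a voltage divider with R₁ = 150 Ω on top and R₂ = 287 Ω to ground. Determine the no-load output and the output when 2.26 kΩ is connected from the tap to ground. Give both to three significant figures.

Unloaded: 18.0 V; loaded: 17.2 V

Open-circuit: V = 27.4 × 287/(150 + 287) = 18.0 V.
With the load, R₂ becomes R₂‖R_L = 254.7 Ω, so V = 27.4 × 254.7/404.7 = 17.2 V.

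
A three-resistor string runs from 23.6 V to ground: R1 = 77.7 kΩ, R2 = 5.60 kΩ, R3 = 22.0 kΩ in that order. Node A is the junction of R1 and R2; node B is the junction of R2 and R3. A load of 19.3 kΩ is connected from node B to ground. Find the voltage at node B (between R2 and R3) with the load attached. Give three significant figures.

At node B, R3 is in parallel with the load: R3‖R_L = 10.28 kΩ.
Below node A the resistance is R2 + (R3‖R_L) = 15.88 kΩ, so V_A = 23.6 × 15.88/93.58 = 4.005 V.
Then V_B = V_A × (R3‖R_L)/(R2 + R3‖R_L) = 4.005 × 10.28/15.88 = 2.59 V.

V ≈ 2.59 V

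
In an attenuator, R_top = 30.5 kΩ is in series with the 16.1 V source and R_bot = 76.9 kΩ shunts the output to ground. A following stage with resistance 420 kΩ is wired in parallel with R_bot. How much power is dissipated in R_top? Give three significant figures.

Total resistance from the source is R_top + (R_bot‖R_L) = 95.50 kΩ, so I = 16.1/95.50 kΩ = 0.1686 mA.
P = I²·R_top = (0.1686 mA)² × 30.5 kΩ = 0.867 mW.

P ≈ 0.867 mW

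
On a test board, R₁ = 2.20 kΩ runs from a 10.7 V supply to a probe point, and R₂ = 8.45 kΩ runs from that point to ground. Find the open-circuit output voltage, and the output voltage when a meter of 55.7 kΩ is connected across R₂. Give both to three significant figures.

Unloaded: 8.49 V; loaded: 8.23 V

Open-circuit: V = 10.7 × 8.45/(2.20 + 8.45) = 8.49 V.
With the load, R₂ becomes R₂‖R_L = 7.337 kΩ, so V = 10.7 × 7.337/9.537 = 8.23 V.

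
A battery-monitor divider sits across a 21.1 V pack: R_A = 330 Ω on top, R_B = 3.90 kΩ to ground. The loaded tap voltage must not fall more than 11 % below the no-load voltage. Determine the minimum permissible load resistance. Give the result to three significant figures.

R_L(min) ≈ 2.46 kΩ

Output resistance R_th = R_A‖R_B = (330 × 3900)/4230 = 304.3 Ω.
The fractional drop is R_th/(R_th + R_L); requiring this ≤ 0.110 gives R_L ≥ R_th(1/0.110 − 1) = 304.3 × 8.091 = 2.46 kΩ.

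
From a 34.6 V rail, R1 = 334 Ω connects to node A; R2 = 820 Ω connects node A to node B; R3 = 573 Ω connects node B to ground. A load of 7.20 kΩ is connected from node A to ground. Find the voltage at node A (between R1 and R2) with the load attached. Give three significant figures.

Below node A the series string R2+R3 = 1393 Ω sits in parallel with the 7200 Ω load: 1167 Ω.
V_A = 34.6 × 1167/(334 + 1167) = 26.9 V.

V ≈ 26.9 V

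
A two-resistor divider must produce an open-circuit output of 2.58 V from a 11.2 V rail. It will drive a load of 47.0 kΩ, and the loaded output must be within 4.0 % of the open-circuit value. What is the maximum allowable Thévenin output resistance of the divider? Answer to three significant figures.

Loading drop = R_th/(R_th + R_L) ≤ 0.0400, so R_th ≤ R_L · ε/(1−ε) = 47.0 kΩ × 0.0400/0.9600 = 1.96 kΩ.

R_th ≤ 1.96 kΩ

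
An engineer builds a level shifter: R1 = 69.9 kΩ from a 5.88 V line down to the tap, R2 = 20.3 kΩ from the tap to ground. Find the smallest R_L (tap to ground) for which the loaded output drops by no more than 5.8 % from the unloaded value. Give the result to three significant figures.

R_L(min) ≈ 255 kΩ

Output resistance R_th = R1‖R2 = (69.9 × 20.3)/90.20 = 15.73 kΩ.
The fractional drop is R_th/(R_th + R_L); requiring this ≤ 0.0580 gives R_L ≥ R_th(1/0.0580 − 1) = 15.73 × 16.24 = 255 kΩ.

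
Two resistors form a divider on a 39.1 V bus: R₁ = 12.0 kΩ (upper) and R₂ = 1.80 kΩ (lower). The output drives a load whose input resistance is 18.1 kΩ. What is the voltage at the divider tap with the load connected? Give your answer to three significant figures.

V_out ≈ 4.69 V

The load sits in parallel with R₂: R₂‖R_L = (1.80 × 18.1) / (1.80 + 18.1) = 1.637 kΩ.
V_out = 39.1 × 1.637 / (12.0 + 1.637) = 39.1 × 1.637/13.64 = 4.69 V.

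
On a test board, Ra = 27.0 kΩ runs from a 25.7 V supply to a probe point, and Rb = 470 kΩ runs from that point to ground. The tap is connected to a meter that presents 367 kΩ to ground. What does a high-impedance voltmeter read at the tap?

The load sits in parallel with Rb: Rb‖R_L = (470 × 367) / (470 + 367) = 206.1 kΩ.
V_out = 25.7 × 206.1 / (27.0 + 206.1) = 25.7 × 206.1/233.1 = 22.7 V.

V_out ≈ 22.7 V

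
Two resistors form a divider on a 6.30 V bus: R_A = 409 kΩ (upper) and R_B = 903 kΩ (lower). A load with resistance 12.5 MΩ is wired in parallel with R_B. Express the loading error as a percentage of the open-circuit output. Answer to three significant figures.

2.20 %

The divider's output (Thévenin) resistance is R_A‖R_B = 281.5 kΩ.
Fractional drop under load = R_th/(R_th + R_L) = 281.5 / (281.5 + 12500) = 0.02202.
So the output falls by 2.20 %.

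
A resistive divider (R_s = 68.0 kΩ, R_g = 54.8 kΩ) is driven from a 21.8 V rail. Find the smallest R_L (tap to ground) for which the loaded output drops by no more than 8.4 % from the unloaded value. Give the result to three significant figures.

R_L(min) ≈ 331 kΩ

Output resistance R_th = R_s‖R_g = (68.0 × 54.8)/122.8 = 30.35 kΩ.
The fractional drop is R_th/(R_th + R_L); requiring this ≤ 0.0840 gives R_L ≥ R_th(1/0.0840 − 1) = 30.35 × 10.90 = 331 kΩ.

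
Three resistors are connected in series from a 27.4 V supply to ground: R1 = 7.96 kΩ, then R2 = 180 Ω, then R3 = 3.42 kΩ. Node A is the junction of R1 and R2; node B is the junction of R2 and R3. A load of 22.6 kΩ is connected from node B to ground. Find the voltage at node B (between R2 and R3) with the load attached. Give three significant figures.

At node B, R3 is in parallel with the load: R3‖R_L = 2970 Ω.
Below node A the resistance is R2 + (R3‖R_L) = 3150 Ω, so V_A = 27.4 × 3150/11110 = 7.770 V.
Then V_B = V_A × (R3‖R_L)/(R2 + R3‖R_L) = 7.770 × 2970/3150 = 7.33 V.

V ≈ 7.33 V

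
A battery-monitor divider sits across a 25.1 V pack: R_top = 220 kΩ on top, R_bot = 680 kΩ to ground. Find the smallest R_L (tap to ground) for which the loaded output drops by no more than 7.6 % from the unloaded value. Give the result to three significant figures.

Output resistance R_th = R_top‖R_bot = (220 × 680)/900.0 = 166.2 kΩ.
The fractional drop is R_th/(R_th + R_L); requiring this ≤ 0.0760 gives R_L ≥ R_th(1/0.0760 − 1) = 166.2 × 12.16 = 2.02 MΩ.

R_L(min) ≈ 2.02 MΩ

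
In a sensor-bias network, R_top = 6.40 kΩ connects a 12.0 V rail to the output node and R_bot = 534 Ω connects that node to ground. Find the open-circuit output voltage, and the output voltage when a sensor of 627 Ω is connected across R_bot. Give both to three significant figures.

Open-circuit: V = 12.0 × 534/(6400 + 534) = 0.924 V.
With the load, R_bot becomes R_bot‖R_L = 288.4 Ω, so V = 12.0 × 288.4/6688 = 0.517 V.

Unloaded: 0.924 V; loaded: 0.517 V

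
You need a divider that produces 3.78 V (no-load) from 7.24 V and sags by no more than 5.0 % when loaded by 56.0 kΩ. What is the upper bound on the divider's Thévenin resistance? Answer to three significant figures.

Loading drop = R_th/(R_th + R_L) ≤ 0.0500, so R_th ≤ R_L · ε/(1−ε) = 56.0 kΩ × 0.0500/0.9500 = 2.95 kΩ.
(Any R1, R2 with R2/(R1+R2) = 0.522 and R1‖R2 ≤ 2.95 kΩ will meet the spec.)

R_th ≤ 2.95 kΩ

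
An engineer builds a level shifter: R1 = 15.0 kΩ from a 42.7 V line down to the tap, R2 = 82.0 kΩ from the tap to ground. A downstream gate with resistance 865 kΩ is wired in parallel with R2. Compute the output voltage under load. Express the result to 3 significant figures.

The load sits in parallel with R2: R2‖R_L = (82.0 × 865) / (82.0 + 865) = 74.90 kΩ.
V_out = 42.7 × 74.90 / (15.0 + 74.90) = 42.7 × 74.90/89.90 = 35.6 V.

V_out ≈ 35.6 V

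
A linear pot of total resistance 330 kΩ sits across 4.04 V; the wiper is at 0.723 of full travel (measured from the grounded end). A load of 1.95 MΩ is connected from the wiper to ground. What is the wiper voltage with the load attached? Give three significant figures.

V ≈ 2.83 V

The wiper splits the pot into (1−α)R = 91.41 kΩ above and αR = 238.6 kΩ below.
Lower section ‖ load = 212.6 kΩ.
V_wiper = 4.04 × 212.6/(91.41 + 212.6) = 2.83 V.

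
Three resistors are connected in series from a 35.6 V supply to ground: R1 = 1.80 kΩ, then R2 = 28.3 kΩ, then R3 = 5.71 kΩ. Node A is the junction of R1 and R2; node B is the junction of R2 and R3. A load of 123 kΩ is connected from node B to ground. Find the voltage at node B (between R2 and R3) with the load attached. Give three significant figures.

At node B, R3 is in parallel with the load: R3‖R_L = 5.457 kΩ.
Below node A the resistance is R2 + (R3‖R_L) = 33.76 kΩ, so V_A = 35.6 × 33.76/35.56 = 33.80 V.
Then V_B = V_A × (R3‖R_L)/(R2 + R3‖R_L) = 33.80 × 5.457/33.76 = 5.46 V.

V ≈ 5.46 V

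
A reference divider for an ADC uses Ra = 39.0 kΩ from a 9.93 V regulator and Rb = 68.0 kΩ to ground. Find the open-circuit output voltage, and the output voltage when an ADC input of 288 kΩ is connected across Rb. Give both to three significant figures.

Open-circuit: V = 9.93 × 68.0/(39.0 + 68.0) = 6.31 V.
With the load, Rb becomes Rb‖R_L = 55.01 kΩ, so V = 9.93 × 55.01/94.01 = 5.81 V.

Unloaded: 6.31 V; loaded: 5.81 V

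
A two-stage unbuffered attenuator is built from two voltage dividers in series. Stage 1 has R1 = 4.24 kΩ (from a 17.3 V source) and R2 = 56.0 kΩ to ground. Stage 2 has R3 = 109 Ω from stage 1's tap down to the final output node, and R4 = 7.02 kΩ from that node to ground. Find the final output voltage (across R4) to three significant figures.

Stage 2 presents R3+R4 = 7129 Ω as a load on stage 1's tap.
Stage 1's lower leg becomes R2‖(R3+R4) = 6324 Ω, so V_mid = 17.3 × 6324/10560 = 10.36 V.
Stage 2 is itself unloaded: V_out = V_mid × R4/(R3+R4) = 10.36 × 7020/7129 = 10.2 V.

V_out ≈ 10.2 V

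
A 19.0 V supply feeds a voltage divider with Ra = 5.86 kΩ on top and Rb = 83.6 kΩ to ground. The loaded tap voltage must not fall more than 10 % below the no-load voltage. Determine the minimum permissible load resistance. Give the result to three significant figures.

Output resistance R_th = Ra‖Rb = (5.86 × 83.6)/89.46 = 5.476 kΩ.
The fractional drop is R_th/(R_th + R_L); requiring this ≤ 0.100 gives R_L ≥ R_th(1/0.100 − 1) = 5.476 × 9.000 = 49.3 kΩ.

R_L(min) ≈ 49.3 kΩ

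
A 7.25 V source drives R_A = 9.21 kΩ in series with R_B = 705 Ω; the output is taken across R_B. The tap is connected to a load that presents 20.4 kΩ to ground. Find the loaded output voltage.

The load sits in parallel with R_B: R_B‖R_L = (705 × 20400) / (705 + 20400) = 681.4 Ω.
V_out = 7.25 × 681.4 / (9210 + 681.4) = 7.25 × 681.4/9891 = 0.499 V.

V_out ≈ 0.499 V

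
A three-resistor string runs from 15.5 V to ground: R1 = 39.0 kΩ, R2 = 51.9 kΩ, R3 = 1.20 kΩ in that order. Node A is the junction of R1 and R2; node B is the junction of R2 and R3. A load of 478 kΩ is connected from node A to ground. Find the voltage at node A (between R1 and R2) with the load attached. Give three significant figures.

V ≈ 8.53 V

Below node A the series string R2+R3 = 53.10 kΩ sits in parallel with the 478 kΩ load: 47.79 kΩ.
V_A = 15.5 × 47.79/(39.0 + 47.79) = 8.53 V.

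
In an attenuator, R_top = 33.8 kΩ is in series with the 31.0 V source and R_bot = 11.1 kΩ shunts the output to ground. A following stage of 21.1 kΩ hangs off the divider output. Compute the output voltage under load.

The load sits in parallel with R_bot: R_bot‖R_L = (11.1 × 21.1) / (11.1 + 21.1) = 7.274 kΩ.
V_out = 31.0 × 7.274 / (33.8 + 7.274) = 31.0 × 7.274/41.07 = 5.49 V.

V_out ≈ 5.49 V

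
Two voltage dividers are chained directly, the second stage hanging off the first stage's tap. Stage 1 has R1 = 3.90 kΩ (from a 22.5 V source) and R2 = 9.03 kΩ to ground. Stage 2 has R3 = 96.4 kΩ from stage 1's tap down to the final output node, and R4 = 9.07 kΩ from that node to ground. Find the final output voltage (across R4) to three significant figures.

V_out ≈ 1.32 V

Stage 2 presents R3+R4 = 105.5 kΩ as a load on stage 1's tap.
Stage 1's lower leg becomes R2‖(R3+R4) = 8.318 kΩ, so V_mid = 22.5 × 8.318/12.22 = 15.32 V.
Stage 2 is itself unloaded: V_out = V_mid × R4/(R3+R4) = 15.32 × 9.07/105.5 = 1.32 V.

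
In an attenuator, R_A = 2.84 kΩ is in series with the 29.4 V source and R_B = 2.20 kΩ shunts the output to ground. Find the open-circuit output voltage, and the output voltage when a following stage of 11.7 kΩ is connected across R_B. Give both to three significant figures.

Unloaded: 12.8 V; loaded: 11.6 V

Open-circuit: V = 29.4 × 2.20/(2.84 + 2.20) = 12.8 V.
With the load, R_B becomes R_B‖R_L = 1.852 kΩ, so V = 29.4 × 1.852/4.692 = 11.6 V.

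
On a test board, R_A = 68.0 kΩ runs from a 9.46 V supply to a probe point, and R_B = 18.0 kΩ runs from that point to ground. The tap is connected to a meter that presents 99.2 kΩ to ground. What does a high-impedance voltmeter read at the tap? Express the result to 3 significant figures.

The load sits in parallel with R_B: R_B‖R_L = (18.0 × 99.2) / (18.0 + 99.2) = 15.24 kΩ.
V_out = 9.46 × 15.24 / (68.0 + 15.24) = 9.46 × 15.24/83.24 = 1.73 V.

V_out ≈ 1.73 V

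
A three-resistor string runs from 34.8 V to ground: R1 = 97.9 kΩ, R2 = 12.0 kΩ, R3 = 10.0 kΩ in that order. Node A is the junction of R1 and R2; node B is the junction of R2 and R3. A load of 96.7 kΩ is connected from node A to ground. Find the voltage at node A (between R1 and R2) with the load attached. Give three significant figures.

V ≈ 5.38 V

Below node A the series string R2+R3 = 22.00 kΩ sits in parallel with the 96.7 kΩ load: 17.92 kΩ.
V_A = 34.8 × 17.92/(97.9 + 17.92) = 5.38 V.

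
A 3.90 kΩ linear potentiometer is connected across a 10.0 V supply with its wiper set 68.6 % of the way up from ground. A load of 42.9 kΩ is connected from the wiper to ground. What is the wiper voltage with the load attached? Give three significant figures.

V ≈ 6.73 V

The wiper splits the pot into (1−α)R = 1.225 kΩ above and αR = 2.675 kΩ below.
Lower section ‖ load = 2.518 kΩ.
V_wiper = 10.0 × 2.518/(1.225 + 2.518) = 6.73 V.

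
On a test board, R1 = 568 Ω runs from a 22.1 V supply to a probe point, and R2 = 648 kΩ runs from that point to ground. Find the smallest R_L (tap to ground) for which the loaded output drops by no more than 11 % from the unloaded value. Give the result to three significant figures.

Output resistance R_th = R1‖R2 = (568 × 648000)/648600 = 567.5 Ω.
The fractional drop is R_th/(R_th + R_L); requiring this ≤ 0.110 gives R_L ≥ R_th(1/0.110 − 1) = 567.5 × 8.091 = 4.59 kΩ.

R_L(min) ≈ 4.59 kΩ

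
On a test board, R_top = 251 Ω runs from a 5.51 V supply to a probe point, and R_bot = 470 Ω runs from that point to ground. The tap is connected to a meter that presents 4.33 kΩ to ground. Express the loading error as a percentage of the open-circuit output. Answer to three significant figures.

The divider's output (Thévenin) resistance is R_top‖R_bot = 163.6 Ω.
Fractional drop under load = R_th/(R_th + R_L) = 163.6 / (163.6 + 4330) = 0.03641.
So the output falls by 3.64 %.

3.64 %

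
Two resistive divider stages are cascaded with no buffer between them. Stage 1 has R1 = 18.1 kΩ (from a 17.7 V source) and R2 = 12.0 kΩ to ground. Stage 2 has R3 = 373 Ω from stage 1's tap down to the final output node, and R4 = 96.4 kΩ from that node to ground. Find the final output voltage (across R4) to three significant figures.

Stage 2 presents R3+R4 = 96770 Ω as a load on stage 1's tap.
Stage 1's lower leg becomes R2‖(R3+R4) = 10680 Ω, so V_mid = 17.7 × 10680/28780 = 6.567 V.
Stage 2 is itself unloaded: V_out = V_mid × R4/(R3+R4) = 6.567 × 96400/96770 = 6.54 V.

V_out ≈ 6.54 V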